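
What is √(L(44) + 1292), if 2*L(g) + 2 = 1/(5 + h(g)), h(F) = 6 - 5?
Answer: √46479/6 ≈ 35.932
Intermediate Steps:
h(F) = 1
L(g) = -11/12 (L(g) = -1 + 1/(2*(5 + 1)) = -1 + (½)/6 = -1 + (½)*(⅙) = -1 + 1/12 = -11/12)
√(L(44) + 1292) = √(-11/12 + 1292) = √(15493/12) = √46479/6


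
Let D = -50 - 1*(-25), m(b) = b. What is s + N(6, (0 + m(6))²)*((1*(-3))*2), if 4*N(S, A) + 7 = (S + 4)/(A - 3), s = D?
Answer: -329/22 ≈ -14.955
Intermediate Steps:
D = -25 (D = -50 + 25 = -25)
s = -25
N(S, A) = -7/4 + (4 + S)/(4*(-3 + A)) (N(S, A) = -7/4 + ((S + 4)/(A - 3))/4 = -7/4 + ((4 + S)/(-3 + A))/4 = -7/4 + (4 + S)/(4*(-3 + A)))
s + N(6, (0 + m(6))²)*((1*(-3))*2) = -25 + ((25 + 6 - 7*(0 + 6)²)/(4*(-3 + (0 + 6)²)))*((1*(-3))*2) = -25 + ((25 + 6 - 7*6²)/(4*(-3 + 6²)))*(-3*2) = -25 + ((25 + 6 - 7*36)/(4*(-3 + 36)))*(-6) = -25 + ((¼)*(25 + 6 - 252)/33)*(-6) = -25 + ((¼)*(1/33)*(-221))*(-6) = -25 - 221/132*(-6) = -25 + 221/22 = -329/22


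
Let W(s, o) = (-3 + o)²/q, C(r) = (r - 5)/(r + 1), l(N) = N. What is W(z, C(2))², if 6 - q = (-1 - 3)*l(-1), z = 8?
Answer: 64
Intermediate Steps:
C(r) = (-5 + r)/(1 + r)
q = 2 (q = 6 - (-1 - 3)*(-1) = 6 - (-4)*(-1) = 6 - 1*4 = 6 - 4 = 2)
W(s, o) = (-3 + o)²/2
W(z, C(2))² = ((-3 + (-5 + 2)/(1 + 2))²/2)² = ((-3 - 3/3)²/2)² = ((-3 + (⅓)*(-3))²/2)² = ((-3 - 1)²/2)² = ((½)*(-4)²)² = ((½)*16)² = 8² = 64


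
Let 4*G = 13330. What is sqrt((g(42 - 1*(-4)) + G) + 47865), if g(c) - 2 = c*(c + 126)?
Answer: sqrt(236446)/2 ≈ 243.13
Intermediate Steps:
G = 6665/2 (G = (1/4)*13330 = 6665/2 ≈ 3332.5)
g(c) = 2 + c*(126 + c) (g(c) = 2 + c*(c + 126) = 2 + c*(126 + c))
sqrt((g(42 - 1*(-4)) + G) + 47865) = sqrt(((2 + (42 - 1*(-4))**2 + 126*(42 - 1*(-4))) + 6665/2) + 47865) = sqrt(((2 + (42 + 4)**2 + 126*(42 + 4)) + 6665/2) + 47865) = sqrt(((2 + 46**2 + 126*46) + 6665/2) + 47865) = sqrt(((2 + 2116 + 5796) + 6665/2) + 47865) = sqrt((7914 + 6665/2) + 47865) = sqrt(22493/2 + 47865) = sqrt(118223/2) = sqrt(236446)/2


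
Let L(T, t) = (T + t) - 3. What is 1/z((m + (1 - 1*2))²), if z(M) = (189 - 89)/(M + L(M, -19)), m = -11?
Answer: 133/50 ≈ 2.6600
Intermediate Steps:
L(T, t) = -3 + T + t
z(M) = 100/(-22 + 2*M) (z(M) = (189 - 89)/(M + (-3 + M - 19)) = 100/(M + (-22 + M)) = 100/(-22 + 2*M))
1/z((m + (1 - 1*2))²) = 1/(50/(-11 + (-11 + (1 - 1*2))²)) = 1/(50/(-11 + (-11 + (1 - 2))²)) = 1/(50/(-11 + (-11 - 1)²)) = 1/(50/(-11 + (-12)²)) = 1/(50/(-11 + 144)) = 1/(50/133) = 133/50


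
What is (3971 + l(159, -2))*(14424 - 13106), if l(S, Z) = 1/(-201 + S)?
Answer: 109908679/21 ≈ 5.2337e+6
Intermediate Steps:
(3971 + l(159, -2))*(14424 - 13106) = (3971 + 1/(-201 + 159))*(14424 - 13106) = (3971 + 1/(-42))*1318 = (3971 - 1/42)*1318 = (166781/42)*1318 = 109908679/21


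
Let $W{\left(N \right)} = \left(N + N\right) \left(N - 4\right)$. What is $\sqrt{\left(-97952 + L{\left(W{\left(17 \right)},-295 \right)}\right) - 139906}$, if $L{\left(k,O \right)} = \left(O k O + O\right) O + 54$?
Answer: $i \sqrt{11347340529} \approx 1.0652 \cdot 10^{5} i$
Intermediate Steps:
$W{\left(N \right)} = 2 N \left(-4 + N\right)$
$L{\left(k,O \right)} = 54 + O \left(O + k O^{2}\right)$ ($L{\left(k,O \right)} = \left(k O^{2} + O\right) O + 54 = \left(O + k O^{2}\right) O + 54 = O \left(O + k O^{2}\right) + 54 = 54 + O \left(O + k O^{2}\right)$)
$\sqrt{\left(-97952 + L{\left(W{\left(17 \right)},-295 \right)}\right) - 139906} = \sqrt{\left(-97952 + \left(54 + \left(-295\right)^{2} + 2 \cdot 17 \left(-4 + 17\right) \left(-295\right)^{3}\right)\right) - 139906} = \sqrt{\left(-97952 + \left(54 + 87025 + 2 \cdot 17 \cdot 13 \left(-25672375\right)\right)\right) - 139906} = \sqrt{\left(-97952 + \left(54 + 87025 + 442 \left(-25672375\right)\right)\right) - 139906} = \sqrt{\left(-97952 + \left(54 + 87025 - 11347189750\right)\right) - 139906} = \sqrt{\left(-97952 - 11347102671\right) - 139906} = \sqrt{-11347200623 - 139906} = \sqrt{-11347340529} = i \sqrt{11347340529}$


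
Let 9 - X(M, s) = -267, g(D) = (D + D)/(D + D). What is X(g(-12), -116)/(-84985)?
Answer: -12/3695 ≈ -0.0032476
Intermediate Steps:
g(D) = 1 (g(D) = (2*D)/((2*D)) = (2*D)*(1/(2*D)) = 1)
X(M, s) = 276 (X(M, s) = 9 - 1*(-267) = 9 + 267 = 276)
X(g(-12), -116)/(-84985) = 276/(-84985) = 276*(-1/84985) = -12/3695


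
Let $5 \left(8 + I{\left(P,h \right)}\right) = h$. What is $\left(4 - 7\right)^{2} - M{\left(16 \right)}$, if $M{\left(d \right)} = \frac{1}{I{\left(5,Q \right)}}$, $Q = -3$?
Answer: $\frac{392}{43} \approx 9.1163$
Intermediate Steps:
$I{\left(P,h \right)} = -8 + \frac{h}{5}$
$M{\left(d \right)} = - \frac{5}{43}$ ($M{\left(d \right)} = \frac{1}{-8 + \frac{1}{5} \left(-3\right)} = \frac{1}{-8 - \frac{3}{5}} = \frac{1}{- \frac{43}{5}} = - \frac{5}{43}$)
$\left(4 - 7\right)^{2} - M{\left(16 \right)} = \left(4 - 7\right)^{2} - - \frac{5}{43} = \left(-3\right)^{2} + \frac{5}{43} = 9 + \frac{5}{43} = \frac{392}{43}$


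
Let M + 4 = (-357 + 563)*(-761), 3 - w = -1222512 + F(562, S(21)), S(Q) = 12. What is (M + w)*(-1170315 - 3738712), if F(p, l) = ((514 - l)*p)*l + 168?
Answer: 11388505736597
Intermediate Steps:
F(p, l) = 168 + l*p*(514 - l) (F(p, l) = (p*(514 - l))*l + 168 = l*p*(514 - l) + 168 = 168 + l*p*(514 - l))
w = -2163141 (w = 3 - (-1222512 + (168 - 1*562*12**2 + 514*12*562)) = 3 - (-1222512 + (168 - 1*562*144 + 3466416)) = 3 - (-1222512 + (168 - 80928 + 3466416)) = 3 - (-1222512 + 3385656) = 3 - 1*2163144 = 3 - 2163144 = -2163141)
M = -156770 (M = -4 + (-357 + 563)*(-761) = -4 + 206*(-761) = -4 - 156766 = -156770)
(M + w)*(-1170315 - 3738712) = (-156770 - 2163141)*(-1170315 - 3738712) = -2319911*(-4909027) = 11388505736597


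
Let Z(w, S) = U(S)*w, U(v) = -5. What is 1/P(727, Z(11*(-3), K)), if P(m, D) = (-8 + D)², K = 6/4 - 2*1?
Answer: 1/24649 ≈ 4.0570e-5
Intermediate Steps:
K = -½ (K = 6*(¼) - 2 = 3/2 - 2 = -½ ≈ -0.50000)
Z(w, S) = -5*w
1/P(727, Z(11*(-3), K)) = 1/((-8 - 55*(-3))²) = 1/((-8 - 5*(-33))²) = 1/((-8 + 165)²) = 1/(157²) = 1/24649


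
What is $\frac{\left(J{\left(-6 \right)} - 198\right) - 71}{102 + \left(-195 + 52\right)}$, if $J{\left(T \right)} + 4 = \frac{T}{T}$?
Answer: $\frac{272}{41} \approx 6.6341$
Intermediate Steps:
$J{\left(T \right)} = -3$ ($J{\left(T \right)} = -4 + \frac{T}{T} = -4 + 1 = -3$)
$\frac{\left(J{\left(-6 \right)} - 198\right) - 71}{102 + \left(-195 + 52\right)} = \frac{\left(-3 - 198\right) - 71}{102 + \left(-195 + 52\right)} = \frac{\left(-3 - 198\right) - 71}{102 - 143} = \frac{-201 - 71}{-41} = \left(-272\right) \left(- \frac{1}{41}\right) = \frac{272}{41}$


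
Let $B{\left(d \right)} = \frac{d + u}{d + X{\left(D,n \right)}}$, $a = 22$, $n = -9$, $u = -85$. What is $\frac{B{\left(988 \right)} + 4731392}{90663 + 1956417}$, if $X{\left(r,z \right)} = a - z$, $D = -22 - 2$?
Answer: $\frac{4821289351}{2085974520} \approx 2.3113$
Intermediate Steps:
$D = -24$
$X{\left(r,z \right)} = 22 - z$
$B{\left(d \right)} = \frac{-85 + d}{31 + d}$ ($B{\left(d \right)} = \frac{d - 85}{d + \left(22 - -9\right)} = \frac{-85 + d}{d + \left(22 + 9\right)} = \frac{-85 + d}{d + 31} = \frac{-85 + d}{31 + d}$)
$\frac{B{\left(988 \right)} + 4731392}{90663 + 1956417} = \frac{\frac{-85 + 988}{31 + 988} + 4731392}{90663 + 1956417} = \frac{\frac{1}{1019} \cdot 903 + 4731392}{2047080} = \left(\frac{1}{1019} \cdot 903 + 4731392\right) \frac{1}{2047080} = \left(\frac{903}{1019} + 4731392\right) \frac{1}{2047080} = \frac{4821289351}{1019} \cdot \frac{1}{2047080} = \frac{4821289351}{2085974520}$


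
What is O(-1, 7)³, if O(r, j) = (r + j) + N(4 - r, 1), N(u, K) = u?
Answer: 1331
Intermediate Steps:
O(r, j) = 4 + j (O(r, j) = (r + j) + (4 - r) = (j + r) + (4 - r) = 4 + j)
O(-1, 7)³ = (4 + 7)³ = 11³ = 1331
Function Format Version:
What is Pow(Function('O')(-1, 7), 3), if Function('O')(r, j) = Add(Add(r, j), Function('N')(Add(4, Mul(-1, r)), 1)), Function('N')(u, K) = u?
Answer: 1331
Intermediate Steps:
Function('O')(r, j) = Add(4, j) (Function('O')(r, j) = Add(Add(r, j), Add(4, Mul(-1, r))) = Add(Add(j, r), Add(4, Mul(-1, r))) = Add(4, j))
Pow(Function('O')(-1, 7), 3) = Pow(Add(4, 7), 3) = Pow(11, 3) = 1331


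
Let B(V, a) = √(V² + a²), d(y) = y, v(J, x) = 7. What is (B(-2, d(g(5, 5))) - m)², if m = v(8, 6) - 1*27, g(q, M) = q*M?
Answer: (20 + √629)² ≈ 2032.2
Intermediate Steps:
g(q, M) = M*q
m = -20 (m = 7 - 1*27 = 7 - 27 = -20)
(B(-2, d(g(5, 5))) - m)² = (√((-2)² + (5*5)²) - 1*(-20))² = (√(4 + 25²) + 20)² = (√(4 + 625) + 20)² = (√629 + 20)² = (20 + √629)²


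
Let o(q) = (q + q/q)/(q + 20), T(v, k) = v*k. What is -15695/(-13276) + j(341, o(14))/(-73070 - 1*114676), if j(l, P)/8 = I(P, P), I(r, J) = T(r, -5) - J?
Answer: 8349704725/7062128372 ≈ 1.1823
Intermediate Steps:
T(v, k) = k*v
I(r, J) = -J - 5*r (I(r, J) = -5*r - J = -J - 5*r)
o(q) = (1 + q)/(20 + q) (o(q) = (q + 1)/(20 + q) = (1 + q)/(20 + q))
j(l, P) = -48*P (j(l, P) = 8*(-P - 5*P) = 8*(-6*P) = -48*P)
-15695/(-13276) + j(341, o(14))/(-73070 - 1*114676) = -15695/(-13276) + (-48*(1 + 14)/(20 + 14))/(-73070 - 1*114676) = -15695*(-1/13276) + (-48*15/34)/(-73070 - 114676) = 15695/13276 - 24*15/17/(-187746) = 15695/13276 - 48*15/34*(-1/187746) = 15695/13276 - 360/17*(-1/187746) = 15695/13276 + 60/531947 = 8349704725/7062128372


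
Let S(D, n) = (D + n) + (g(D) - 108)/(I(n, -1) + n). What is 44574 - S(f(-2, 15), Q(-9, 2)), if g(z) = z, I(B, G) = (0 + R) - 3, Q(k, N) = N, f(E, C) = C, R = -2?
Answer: 44526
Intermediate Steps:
I(B, G) = -5 (I(B, G) = (0 - 2) - 3 = -2 - 3 = -5)
S(D, n) = D + n + (-108 + D)/(-5 + n) (S(D, n) = (D + n) + (D - 108)/(-5 + n) = (D + n) + (-108 + D)/(-5 + n) = D + n + (-108 + D)/(-5 + n))
44574 - S(f(-2, 15), Q(-9, 2)) = 44574 - (-108 + 2**2 - 5*2 - 4*15 + 15*2)/(-5 + 2) = 44574 - (-108 + 4 - 10 - 60 + 30)/(-3) = 44574 - (-1)*(-144)/3 = 44574 - 1*48 = 44574 - 48 = 44526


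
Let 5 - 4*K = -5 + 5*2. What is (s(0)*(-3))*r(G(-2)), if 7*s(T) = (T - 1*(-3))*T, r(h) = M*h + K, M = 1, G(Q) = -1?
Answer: 0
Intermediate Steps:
K = 0 (K = 5/4 - (-5 + 5*2)/4 = 5/4 - (-5 + 10)/4 = 5/4 - 1/4*5 = 5/4 - 5/4 = 0)
r(h) = h (r(h) = 1*h + 0 = h + 0 = h)
s(T) = T*(3 + T)/7 (s(T) = ((T - 1*(-3))*T)/7 = ((T + 3)*T)/7 = ((3 + T)*T)/7 = (T*(3 + T))/7 = T*(3 + T)/7)
(s(0)*(-3))*r(G(-2)) = (((1/7)*0*(3 + 0))*(-3))*(-1) = (((1/7)*0*3)*(-3))*(-1) = (0*(-3))*(-1) = 0*(-1) = 0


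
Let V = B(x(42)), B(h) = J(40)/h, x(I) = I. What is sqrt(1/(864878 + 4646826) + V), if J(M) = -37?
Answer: I*sqrt(2950548207868338)/57872892 ≈ 0.93859*I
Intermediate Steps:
B(h) = -37/h
V = -37/42 ≈ -0.88095
sqrt(1/(864878 + 4646826) + V) = sqrt(1/(864878 + 4646826) - 37/42) = sqrt(1/5511704 - 37/42) = sqrt(-101966503/115745784) = I*sqrt(2950548207868338)/57872892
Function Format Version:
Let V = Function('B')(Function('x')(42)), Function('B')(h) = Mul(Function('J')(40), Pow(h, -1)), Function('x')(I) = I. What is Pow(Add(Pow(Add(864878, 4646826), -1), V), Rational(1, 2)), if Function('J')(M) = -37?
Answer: Mul(Rational(1, 57872892), I, Pow(2950548207868338, Rational(1, 2))) ≈ Mul(0.93859, I)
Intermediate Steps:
Function('B')(h) = Mul(-37, Pow(h, -1))
V = Rational(-37, 42) (V = Mul(-37, Pow(42, -1)) = Mul(-37, Rational(1, 42)) = Rational(-37, 42) ≈ -0.88095)
Pow(Add(Pow(Add(864878, 4646826), -1), V), Rational(1, 2)) = Pow(Add(Pow(Add(864878, 4646826), -1), Rational(-37, 42)), Rational(1, 2)) = Pow(Add(Pow(5511704, -1), Rational(-37, 42)), Rational(1, 2)) = Pow(Add(Rational(1, 5511704), Rational(-37, 42)), Rational(1, 2)) = Pow(Rational(-101966503, 115745784), Rational(1, 2)) = Mul(Rational(1, 57872892), I, Pow(2950548207868338, Rational(1, 2)))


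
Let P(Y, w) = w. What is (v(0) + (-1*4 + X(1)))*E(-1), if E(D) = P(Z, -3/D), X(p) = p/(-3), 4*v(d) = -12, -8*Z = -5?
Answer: -22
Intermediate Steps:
Z = 5/8 (Z = -⅛*(-5) = 5/8 ≈ 0.62500)
v(d) = -3 (v(d) = (¼)*(-12) = -3)
X(p) = -p/3 (X(p) = p*(-⅓) = -p/3)
E(D) = -3/D
(v(0) + (-1*4 + X(1)))*E(-1) = (-3 + (-1*4 - ⅓*1))*(-3/(-1)) = (-3 + (-4 - ⅓))*(-3*(-1)) = (-3 - 13/3)*3 = -22/3*3 = -22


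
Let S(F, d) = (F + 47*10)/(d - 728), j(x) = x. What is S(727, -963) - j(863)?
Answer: -76870/89 ≈ -863.71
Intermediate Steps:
S(F, d) = (470 + F)/(-728 + d) (S(F, d) = (F + 470)/(-728 + d) = (470 + F)/(-728 + d))
S(727, -963) - j(863) = (470 + 727)/(-728 - 963) - 1*863 = 1197/(-1691) - 863 = -1/1691*1197 - 863 = -63/89 - 863 = -76870/89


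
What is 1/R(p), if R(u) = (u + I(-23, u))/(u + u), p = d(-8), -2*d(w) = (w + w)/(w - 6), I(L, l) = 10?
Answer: -4/33 ≈ -0.12121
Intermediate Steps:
d(w) = -w/(-6 + w) (d(w) = -(w + w)/(2*(w - 6)) = -2*w/(2*(-6 + w)) = -w/(-6 + w))
p = -4/7 (p = -1*(-8)/(-6 - 8) = -1*(-8)/(-14) = -1*(-8)*(-1/14) = -4/7 ≈ -0.57143)
R(u) = (10 + u)/(2*u) (R(u) = (u + 10)/(u + u) = (10 + u)/((2*u)) = (10 + u)*(1/(2*u)) = (10 + u)/(2*u))
1/R(p) = 1/((10 - 4/7)/(2*(-4/7))) = 1/((½)*(-7/4)*(66/7)) = 1/(-33/4) = -4/33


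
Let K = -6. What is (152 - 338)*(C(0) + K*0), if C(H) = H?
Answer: 0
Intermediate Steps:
(152 - 338)*(C(0) + K*0) = (152 - 338)*(0 - 6*0) = -186*(0 + 0) = -186*0 = 0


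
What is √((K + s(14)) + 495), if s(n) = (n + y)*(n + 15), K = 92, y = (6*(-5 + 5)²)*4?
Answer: √993 ≈ 31.512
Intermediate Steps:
y = 0 (y = (6*0²)*4 = (6*0)*4 = 0*4 = 0)
s(n) = n*(15 + n) (s(n) = (n + 0)*(n + 15) = n*(15 + n))
√((K + s(14)) + 495) = √((92 + 14*(15 + 14)) + 495) = √((92 + 14*29) + 495) = √((92 + 406) + 495) = √(498 + 495) = √993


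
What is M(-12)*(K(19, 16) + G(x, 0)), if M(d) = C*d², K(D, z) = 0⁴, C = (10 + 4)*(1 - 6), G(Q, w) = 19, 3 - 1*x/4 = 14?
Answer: -191520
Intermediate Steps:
x = -44 (x = 12 - 4*14 = 12 - 56 = -44)
C = -70 (C = 14*(-5) = -70)
K(D, z) = 0
M(d) = -70*d²
M(-12)*(K(19, 16) + G(x, 0)) = (-70*(-12)²)*(0 + 19) = -70*144*19 = -10080*19 = -191520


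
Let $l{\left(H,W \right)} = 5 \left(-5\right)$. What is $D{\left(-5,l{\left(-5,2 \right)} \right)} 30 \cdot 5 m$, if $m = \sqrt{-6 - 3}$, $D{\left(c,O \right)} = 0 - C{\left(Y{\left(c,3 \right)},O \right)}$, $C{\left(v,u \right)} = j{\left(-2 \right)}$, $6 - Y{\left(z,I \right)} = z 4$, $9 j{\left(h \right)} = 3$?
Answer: $- 150 i \approx - 150.0 i$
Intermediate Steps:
$j{\left(h \right)} = \frac{1}{3}$ ($j{\left(h \right)} = \frac{1}{9} \cdot 3 = \frac{1}{3}$)
$l{\left(H,W \right)} = -25$
$Y{\left(z,I \right)} = 6 - 4 z$ ($Y{\left(z,I \right)} = 6 - z 4 = 6 - 4 z$)
$C{\left(v,u \right)} = \frac{1}{3}$
$D{\left(c,O \right)} = - \frac{1}{3}$ ($D{\left(c,O \right)} = 0 - \frac{1}{3} = - \frac{1}{3}$)
$m = 3 i$ ($m = \sqrt{-9} = 3 i \approx 3.0 i$)
$D{\left(-5,l{\left(-5,2 \right)} \right)} 30 \cdot 5 m = - \frac{30 \cdot 5 \cdot 3 i}{3} = - \frac{30 \cdot 15 i}{3} = - \frac{450 i}{3} = - 150 i$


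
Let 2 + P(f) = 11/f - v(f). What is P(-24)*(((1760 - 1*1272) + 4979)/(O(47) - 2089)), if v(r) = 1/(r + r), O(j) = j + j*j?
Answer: -213213/2672 ≈ -79.795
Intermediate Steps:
O(j) = j + j**2
v(r) = 1/(2*r)
P(f) = -2 + 21/(2*f) (P(f) = -2 + (11/f - 1/(2*f)) = -2 + 21/(2*f))
P(-24)*(((1760 - 1*1272) + 4979)/(O(47) - 2089)) = (-2 + (21/2)/(-24))*(((1760 - 1*1272) + 4979)/(47*(1 + 47) - 2089)) = (-2 + (21/2)*(-1/24))*(((1760 - 1272) + 4979)/(47*48 - 2089)) = (-2 - 7/16)*((488 + 4979)/(2256 - 2089)) = -213213/(16*167) = -39/16*5467/167 = -213213/2672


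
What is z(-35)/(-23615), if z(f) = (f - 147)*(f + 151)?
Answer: 21112/23615 ≈ 0.89401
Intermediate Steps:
z(f) = (-147 + f)*(151 + f)
z(-35)/(-23615) = (-22197 + (-35)**2 + 4*(-35))/(-23615) = (-22197 + 1225 - 140)*(-1/23615) = -21112*(-1/23615) = 21112/23615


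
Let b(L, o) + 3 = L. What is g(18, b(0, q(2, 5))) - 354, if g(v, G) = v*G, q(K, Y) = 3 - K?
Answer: -408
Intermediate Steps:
b(L, o) = -3 + L
g(v, G) = G*v
g(18, b(0, q(2, 5))) - 354 = (-3 + 0)*18 - 354 = -3*18 - 354 = -54 - 354 = -408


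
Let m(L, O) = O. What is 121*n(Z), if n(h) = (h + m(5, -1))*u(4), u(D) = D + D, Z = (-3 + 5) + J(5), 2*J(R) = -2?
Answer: 0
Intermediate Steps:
J(R) = -1 (J(R) = (1/2)*(-2) = -1)
Z = 1 (Z = (-3 + 5) - 1 = 2 - 1 = 1)
u(D) = 2*D
n(h) = -8 + 8*h (n(h) = (h - 1)*(2*4) = (-1 + h)*8 = -8 + 8*h)
121*n(Z) = 121*(-8 + 8*1) = 121*(-8 + 8) = 121*0 = 0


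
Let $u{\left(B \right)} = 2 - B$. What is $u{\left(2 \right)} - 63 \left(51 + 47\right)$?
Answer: $-6174$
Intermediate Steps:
$u{\left(2 \right)} - 63 \left(51 + 47\right) = \left(2 - 2\right) - 63 \left(51 + 47\right) = \left(2 - 2\right) - 6174 = 0 - 6174 = -6174$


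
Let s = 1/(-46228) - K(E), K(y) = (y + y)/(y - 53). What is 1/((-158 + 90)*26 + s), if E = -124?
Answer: -8182356/14477870129 ≈ -0.00056516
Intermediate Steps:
K(y) = 2*y/(-53 + y) (K(y) = (2*y)/(-53 + y) = 2*y/(-53 + y))
s = -11464721/8182356 (s = 1/(-46228) - 2*(-124)/(-53 - 124) = -1/46228 - 2*(-124)/(-177) = -1/46228 - 2*(-124)*(-1)/177 = -1/46228 - 1*248/177 = -1/46228 - 248/177 = -11464721/8182356 ≈ -1.4012)
1/((-158 + 90)*26 + s) = 1/((-158 + 90)*26 - 11464721/8182356) = 1/(-68*26 - 11464721/8182356) = 1/(-1768 - 11464721/8182356) = 1/(-14477870129/8182356) = -8182356/14477870129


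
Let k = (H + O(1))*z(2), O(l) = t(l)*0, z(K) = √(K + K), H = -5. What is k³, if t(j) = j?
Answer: -1000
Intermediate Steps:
z(K) = √2*√K (z(K) = √(2*K) = √2*√K)
O(l) = 0 (O(l) = l*0 = 0)
k = -10 (k = (-5 + 0)*(√2*√2) = -5*2 = -10)
k³ = (-10)³ = -1000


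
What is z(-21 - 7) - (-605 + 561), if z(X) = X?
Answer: 16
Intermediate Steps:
z(-21 - 7) - (-605 + 561) = (-21 - 7) - (-605 + 561) = -28 - 1*(-44) = -28 + 44 = 16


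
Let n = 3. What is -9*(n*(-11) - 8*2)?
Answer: 441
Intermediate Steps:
-9*(n*(-11) - 8*2) = -9*(3*(-11) - 8*2) = -9*(-33 - 16) = -9*(-49) = 441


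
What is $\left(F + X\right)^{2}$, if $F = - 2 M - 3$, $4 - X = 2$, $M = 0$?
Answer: $1$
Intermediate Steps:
$X = 2$ ($X = 4 - 2 = 2$)
$F = -3$ ($F = \left(-2\right) 0 - 3 = 0 - 3 = -3$)
$\left(F + X\right)^{2} = \left(-3 + 2\right)^{2} = \left(-1\right)^{2} = 1$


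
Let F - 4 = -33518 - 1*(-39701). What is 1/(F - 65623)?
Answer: -1/59436 ≈ -1.6825e-5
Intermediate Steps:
F = 6187 (F = 4 + (-33518 - 1*(-39701)) = 4 + (-33518 + 39701) = 4 + 6183 = 6187)
1/(F - 65623) = 1/(6187 - 65623) = 1/(-59436) = -1/59436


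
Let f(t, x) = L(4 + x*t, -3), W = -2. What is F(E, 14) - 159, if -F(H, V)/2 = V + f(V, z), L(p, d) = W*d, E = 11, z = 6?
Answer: -199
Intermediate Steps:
L(p, d) = -2*d
f(t, x) = 6 (f(t, x) = -2*(-3) = 6)
F(H, V) = -12 - 2*V (F(H, V) = -2*(V + 6) = -2*(6 + V) = -12 - 2*V)
F(E, 14) - 159 = (-12 - 2*14) - 159 = (-12 - 28) - 159 = -40 - 159 = -199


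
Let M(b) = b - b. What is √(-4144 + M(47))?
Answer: 4*I*√259 ≈ 64.374*I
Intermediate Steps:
M(b) = 0
√(-4144 + M(47)) = √(-4144 + 0) = √(-4144) = 4*I*√259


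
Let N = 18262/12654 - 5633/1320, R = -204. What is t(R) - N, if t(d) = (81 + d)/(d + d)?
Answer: 73963727/23662980 ≈ 3.1257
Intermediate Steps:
t(d) = (81 + d)/(2*d) (t(d) = (81 + d)/((2*d)) = (81 + d)*(1/(2*d)) = (81 + d)/(2*d))
N = -7862357/2783880 (N = 18262*(1/12654) - 5633*1/1320 = 9131/6327 - 5633/1320 = -7862357/2783880 ≈ -2.8242)
t(R) - N = (1/2)*(81 - 204)/(-204) - 1*(-7862357/2783880) = (1/2)*(-1/204)*(-123) + 7862357/2783880 = 41/136 + 7862357/2783880 = 73963727/23662980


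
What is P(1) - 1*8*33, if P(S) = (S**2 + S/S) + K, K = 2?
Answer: -260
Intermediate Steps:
P(S) = 3 + S**2 (P(S) = (S**2 + S/S) + 2 = (S**2 + 1) + 2 = (1 + S**2) + 2 = 3 + S**2)
P(1) - 1*8*33 = (3 + 1**2) - 1*8*33 = (3 + 1) - 8*33 = 4 - 264 = -260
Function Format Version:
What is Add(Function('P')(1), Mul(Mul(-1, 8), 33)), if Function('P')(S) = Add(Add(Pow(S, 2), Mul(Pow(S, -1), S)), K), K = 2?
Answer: -260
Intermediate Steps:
Function('P')(S) = Add(3, Pow(S, 2)) (Function('P')(S) = Add(Add(Pow(S, 2), Mul(Pow(S, -1), S)), 2) = Add(Add(Pow(S, 2), 1), 2) = Add(Add(1, Pow(S, 2)), 2) = Add(3, Pow(S, 2)))
Add(Function('P')(1), Mul(Mul(-1, 8), 33)) = Add(Add(3, Pow(1, 2)), Mul(Mul(-1, 8), 33)) = Add(Add(3, 1), Mul(-8, 33)) = Add(4, -264) = -260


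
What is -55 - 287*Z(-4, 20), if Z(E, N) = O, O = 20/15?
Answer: -1313/3 ≈ -437.67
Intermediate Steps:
O = 4/3 (O = 20*(1/15) = 4/3 ≈ 1.3333)
Z(E, N) = 4/3
-55 - 287*Z(-4, 20) = -55 - 287*4/3 = -55 - 1148/3 = -1313/3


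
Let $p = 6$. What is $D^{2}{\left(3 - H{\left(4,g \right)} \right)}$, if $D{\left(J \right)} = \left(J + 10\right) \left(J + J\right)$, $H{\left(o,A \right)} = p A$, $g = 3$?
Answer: $22500$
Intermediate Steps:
$H{\left(o,A \right)} = 6 A$
$D{\left(J \right)} = 2 J \left(10 + J\right)$ ($D{\left(J \right)} = \left(10 + J\right) 2 J = 2 J \left(10 + J\right)$)
$D^{2}{\left(3 - H{\left(4,g \right)} \right)} = \left(2 \left(3 - 6 \cdot 3\right) \left(10 + \left(3 - 6 \cdot 3\right)\right)\right)^{2} = \left(2 \left(3 - 18\right) \left(10 + \left(3 - 18\right)\right)\right)^{2} = \left(2 \left(-15\right) \left(10 - 15\right)\right)^{2} = \left(2 \left(-15\right) \left(-5\right)\right)^{2} = 150^{2} = 22500$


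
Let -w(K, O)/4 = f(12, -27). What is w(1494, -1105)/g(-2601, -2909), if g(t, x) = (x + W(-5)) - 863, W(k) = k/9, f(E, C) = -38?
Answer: -72/1787 ≈ -0.040291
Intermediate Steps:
w(K, O) = 152 (w(K, O) = -4*(-38) = 152)
W(k) = k/9 (W(k) = k*(1/9) = k/9)
g(t, x) = -7772/9 + x (g(t, x) = (x + (1/9)*(-5)) - 863 = (x - 5/9) - 863 = (-5/9 + x) - 863 = -7772/9 + x)
w(1494, -1105)/g(-2601, -2909) = 152/(-7772/9 - 2909) = 152/(-33953/9) = 152*(-9/33953) = -72/1787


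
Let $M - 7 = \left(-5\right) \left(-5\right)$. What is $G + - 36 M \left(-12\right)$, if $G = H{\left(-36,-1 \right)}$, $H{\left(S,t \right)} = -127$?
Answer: $13697$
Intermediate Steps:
$M = 32$ ($M = 7 - -25 = 7 + 25 = 32$)
$G = -127$
$G + - 36 M \left(-12\right) = -127 + \left(-36\right) 32 \left(-12\right) = -127 - -13824 = -127 + 13824 = 13697$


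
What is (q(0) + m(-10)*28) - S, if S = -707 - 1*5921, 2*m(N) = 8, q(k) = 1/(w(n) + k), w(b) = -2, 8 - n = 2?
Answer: 13479/2 ≈ 6739.5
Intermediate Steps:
n = 6 (n = 8 - 1*2 = 8 - 2 = 6)
q(k) = 1/(-2 + k)
m(N) = 4 (m(N) = (½)*8 = 4)
S = -6628 (S = -707 - 5921 = -6628)
(q(0) + m(-10)*28) - S = (1/(-2 + 0) + 4*28) - 1*(-6628) = (1/(-2) + 112) + 6628 = (-½ + 112) + 6628 = 223/2 + 6628 = 13479/2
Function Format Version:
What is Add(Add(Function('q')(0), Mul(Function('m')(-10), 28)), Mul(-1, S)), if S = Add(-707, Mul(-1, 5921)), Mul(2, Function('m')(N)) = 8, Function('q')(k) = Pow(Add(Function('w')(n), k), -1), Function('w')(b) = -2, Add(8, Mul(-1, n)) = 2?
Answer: Rational(13479, 2) ≈ 6739.5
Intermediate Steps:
n = 6 (n = Add(8, Mul(-1, 2)) = Add(8, -2) = 6)
Function('q')(k) = Pow(Add(-2, k), -1)
Function('m')(N) = 4 (Function('m')(N) = Mul(Rational(1, 2), 8) = 4)
S = -6628 (S = Add(-707, -5921) = -6628)
Add(Add(Function('q')(0), Mul(Function('m')(-10), 28)), Mul(-1, S)) = Add(Add(Pow(Add(-2, 0), -1), Mul(4, 28)), Mul(-1, -6628)) = Add(Add(Pow(-2, -1), 112), 6628) = Add(Add(Rational(-1, 2), 112), 6628) = Add(Rational(223, 2), 6628) = Rational(13479, 2)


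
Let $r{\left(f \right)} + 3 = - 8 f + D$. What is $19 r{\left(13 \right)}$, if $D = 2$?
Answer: $-1995$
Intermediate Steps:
$r{\left(f \right)} = -1 - 8 f$ ($r{\left(f \right)} = -3 - \left(-2 + 8 f\right) = -1 - 8 f$)
$19 r{\left(13 \right)} = 19 \left(-1 - 104\right) = 19 \left(-105\right) = -1995$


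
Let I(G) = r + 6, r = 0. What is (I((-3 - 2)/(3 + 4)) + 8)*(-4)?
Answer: -56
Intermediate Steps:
I(G) = 6 (I(G) = 0 + 6 = 6)
(I((-3 - 2)/(3 + 4)) + 8)*(-4) = (6 + 8)*(-4) = 14*(-4) = -56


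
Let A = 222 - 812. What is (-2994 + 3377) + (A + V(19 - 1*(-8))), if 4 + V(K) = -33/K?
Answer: -1910/9 ≈ -212.22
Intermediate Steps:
V(K) = -4 - 33/K
A = -590
(-2994 + 3377) + (A + V(19 - 1*(-8))) = (-2994 + 3377) + (-590 + (-4 - 33/(19 - 1*(-8)))) = 383 + (-590 + (-4 - 33/(19 + 8))) = 383 + (-590 + (-4 - 33/27)) = 383 + (-590 + (-4 - 33*1/27)) = 383 + (-590 + (-4 - 11/9)) = 383 + (-590 - 47/9) = 383 - 5357/9 = -1910/9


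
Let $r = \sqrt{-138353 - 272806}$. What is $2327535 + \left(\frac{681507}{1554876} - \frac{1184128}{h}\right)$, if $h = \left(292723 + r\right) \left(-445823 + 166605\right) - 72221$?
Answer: $\frac{895430056981985915384856374020601}{384711674950574509111719108} - \frac{2314408963328 i \sqrt{8391}}{6680413887451804353541} \approx 2.3275 \cdot 10^{6} - 3.1735 \cdot 10^{-8} i$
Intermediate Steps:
$r = 7 i \sqrt{8391}$ ($r = \sqrt{-411159} = 7 i \sqrt{8391} \approx 641.22 i$)
$h = -81733602835 - 1954526 i \sqrt{8391}$ ($h = \left(292723 + 7 i \sqrt{8391}\right) \left(-445823 + 166605\right) - 72221 = \left(292723 + 7 i \sqrt{8391}\right) \left(-279218\right) - 72221 = \left(-81733530614 - 1954526 i \sqrt{8391}\right) - 72221 = -81733602835 - 1954526 i \sqrt{8391} \approx -8.1734 \cdot 10^{10} - 1.7904 \cdot 10^{8} i$)
$2327535 + \left(\frac{681507}{1554876} - \frac{1184128}{h}\right) = 2327535 + \left(\frac{681507}{1554876} - \frac{1184128}{-81733602835 - 1954526 i \sqrt{8391}}\right) = 2327535 + \left(681507 \cdot \frac{1}{1554876} - \frac{1184128}{-81733602835 - 1954526 i \sqrt{8391}}\right) = 2327535 + \left(\frac{25241}{57588} - \frac{1184128}{-81733602835 - 1954526 i \sqrt{8391}}\right) = \frac{134038110821}{57588} - \frac{1184128}{-81733602835 - 1954526 i \sqrt{8391}}$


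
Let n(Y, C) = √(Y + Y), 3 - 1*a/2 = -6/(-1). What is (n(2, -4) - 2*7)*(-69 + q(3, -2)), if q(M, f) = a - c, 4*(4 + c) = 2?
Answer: 858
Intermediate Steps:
c = -7/2 (c = -4 + (¼)*2 = -4 + ½ = -7/2 ≈ -3.5000)
a = -6 (a = 6 - (-12)/(-1) = 6 - (-12)*(-1) = 6 - 2*6 = 6 - 12 = -6)
q(M, f) = -5/2 (q(M, f) = -6 - 1*(-7/2) = -6 + 7/2 = -5/2)
n(Y, C) = √2*√Y (n(Y, C) = √(2*Y) = √2*√Y)
(n(2, -4) - 2*7)*(-69 + q(3, -2)) = (√2*√2 - 2*7)*(-69 - 5/2) = (2 - 14)*(-143/2) = -12*(-143/2) = 858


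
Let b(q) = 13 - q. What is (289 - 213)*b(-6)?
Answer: 1444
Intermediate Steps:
(289 - 213)*b(-6) = (289 - 213)*(13 - 1*(-6)) = 76*(13 + 6) = 76*19 = 1444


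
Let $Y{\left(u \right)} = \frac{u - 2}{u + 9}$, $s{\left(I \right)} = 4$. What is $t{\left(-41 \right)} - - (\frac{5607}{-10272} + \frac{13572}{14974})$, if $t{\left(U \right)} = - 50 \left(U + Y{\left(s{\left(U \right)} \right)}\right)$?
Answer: $\frac{680742353193}{333261344} \approx 2042.7$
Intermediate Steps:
$Y{\left(u \right)} = \frac{-2 + u}{9 + u}$
$t{\left(U \right)} = - \frac{100}{13} - 50 U$ ($t{\left(U \right)} = - 50 \left(U + \frac{-2 + 4}{9 + 4}\right) = - 50 \left(U + \frac{1}{13} \cdot 2\right) = - 50 \left(U + \frac{2}{13}\right) = - 50 \left(\frac{2}{13} + U\right) = - \frac{100}{13} - 50 U$)
$t{\left(-41 \right)} - - (\frac{5607}{-10272} + \frac{13572}{14974}) = \left(- \frac{100}{13} - -2050\right) - - (\frac{5607}{-10272} + \frac{13572}{14974}) = \left(- \frac{100}{13} + 2050\right) - - (5607 \left(- \frac{1}{10272}\right) + 13572 \cdot \frac{1}{14974}) = \frac{26550}{13} - - (- \frac{1869}{3424} + \frac{6786}{7487}) = \frac{26550}{13} - \left(-1\right) \frac{9242061}{25635488} = \frac{26550}{13} - - \frac{9242061}{25635488} = \frac{26550}{13} + \frac{9242061}{25635488} = \frac{680742353193}{333261344}$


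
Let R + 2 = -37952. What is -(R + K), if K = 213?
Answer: 37741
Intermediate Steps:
R = -37954 (R = -2 - 37952 = -37954)
-(R + K) = -(-37954 + 213) = -1*(-37741) = 37741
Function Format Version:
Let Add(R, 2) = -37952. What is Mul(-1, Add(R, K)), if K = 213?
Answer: 37741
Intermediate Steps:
R = -37954 (R = Add(-2, -37952) = -37954)
Mul(-1, Add(R, K)) = Mul(-1, Add(-37954, 213)) = Mul(-1, -37741) = 37741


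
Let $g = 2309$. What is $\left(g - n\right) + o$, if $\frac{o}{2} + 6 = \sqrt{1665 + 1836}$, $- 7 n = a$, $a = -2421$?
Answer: $\frac{13658}{7} + 6 \sqrt{389} \approx 2069.5$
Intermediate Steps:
$n = \frac{2421}{7}$ ($n = \left(- \frac{1}{7}\right) \left(-2421\right) = \frac{2421}{7} \approx 345.86$)
$o = -12 + 6 \sqrt{389}$ ($o = -12 + 2 \sqrt{1665 + 1836} = -12 + 2 \sqrt{3501} = -12 + 2 \cdot 3 \sqrt{389} = -12 + 6 \sqrt{389} \approx 106.34$)
$\left(g - n\right) + o = \left(2309 - \frac{2421}{7}\right) - \left(12 - 6 \sqrt{389}\right) = \frac{13742}{7} - \left(12 - 6 \sqrt{389}\right) = \frac{13658}{7} + 6 \sqrt{389}$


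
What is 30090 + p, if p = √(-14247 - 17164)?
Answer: 30090 + I*√31411 ≈ 30090.0 + 177.23*I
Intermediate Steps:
p = I*√31411 (p = √(-31411) = I*√31411 ≈ 177.23*I)
30090 + p = 30090 + I*√31411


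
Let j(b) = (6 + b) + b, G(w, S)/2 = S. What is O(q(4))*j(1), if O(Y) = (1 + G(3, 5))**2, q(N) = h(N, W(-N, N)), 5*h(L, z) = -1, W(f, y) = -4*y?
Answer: 968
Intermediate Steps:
G(w, S) = 2*S
h(L, z) = -1/5 (h(L, z) = (1/5)*(-1) = -1/5)
q(N) = -1/5
j(b) = 6 + 2*b
O(Y) = 121 (O(Y) = (1 + 2*5)**2 = (1 + 10)**2 = 11**2 = 121)
O(q(4))*j(1) = 121*(6 + 2*1) = 121*(6 + 2) = 121*8 = 968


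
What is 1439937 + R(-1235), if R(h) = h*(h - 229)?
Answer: 3247977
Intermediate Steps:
R(h) = h*(-229 + h)
1439937 + R(-1235) = 1439937 - 1235*(-229 - 1235) = 1439937 - 1235*(-1464) = 1439937 + 1808040 = 3247977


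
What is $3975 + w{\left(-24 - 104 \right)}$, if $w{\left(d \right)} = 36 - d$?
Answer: $4139$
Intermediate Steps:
$3975 + w{\left(-24 - 104 \right)} = 3975 + \left(36 - \left(-24 - 104\right)\right) = 3975 + \left(36 - -128\right) = 3975 + \left(36 + 128\right) = 3975 + 164 = 4139$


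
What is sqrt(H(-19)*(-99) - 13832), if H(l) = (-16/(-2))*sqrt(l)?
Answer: 2*sqrt(-3458 - 198*I*sqrt(19)) ≈ 14.565 - 118.51*I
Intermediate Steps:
H(l) = 8*sqrt(l) (H(l) = (-16*(-1/2))*sqrt(l) = 8*sqrt(l))
sqrt(H(-19)*(-99) - 13832) = sqrt((8*sqrt(-19))*(-99) - 13832) = sqrt((8*(I*sqrt(19)))*(-99) - 13832) = sqrt((8*I*sqrt(19))*(-99) - 13832) = sqrt(-792*I*sqrt(19) - 13832) = sqrt(-13832 - 792*I*sqrt(19))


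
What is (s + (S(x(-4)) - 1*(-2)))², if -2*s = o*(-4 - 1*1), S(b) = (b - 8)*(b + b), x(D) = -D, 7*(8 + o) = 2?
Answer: 119025/49 ≈ 2429.1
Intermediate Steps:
o = -54/7 (o = -8 + (⅐)*2 = -8 + 2/7 = -54/7 ≈ -7.7143)
S(b) = 2*b*(-8 + b) (S(b) = (-8 + b)*(2*b) = 2*b*(-8 + b))
s = -135/7 (s = -(-27)*(-4 - 1*1)/7 = -(-27)*(-4 - 1)/7 = -(-27)*(-5)/7 = -½*270/7 = -135/7 ≈ -19.286)
(s + (S(x(-4)) - 1*(-2)))² = (-135/7 + (2*(-1*(-4))*(-8 - 1*(-4)) - 1*(-2)))² = (-135/7 + (2*4*(-8 + 4) + 2))² = (-135/7 + (2*4*(-4) + 2))² = (-135/7 + (-32 + 2))² = (-135/7 - 30)² = (-345/7)² = 119025/49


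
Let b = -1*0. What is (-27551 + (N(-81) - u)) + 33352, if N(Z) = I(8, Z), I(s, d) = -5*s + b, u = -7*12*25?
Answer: 7861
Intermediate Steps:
b = 0
u = -2100 (u = -84*25 = -2100)
I(s, d) = -5*s (I(s, d) = -5*s + 0 = -5*s)
N(Z) = -40 (N(Z) = -5*8 = -40)
(-27551 + (N(-81) - u)) + 33352 = (-27551 + (-40 - 1*(-2100))) + 33352 = (-27551 + (-40 + 2100)) + 33352 = (-27551 + 2060) + 33352 = -25491 + 33352 = 7861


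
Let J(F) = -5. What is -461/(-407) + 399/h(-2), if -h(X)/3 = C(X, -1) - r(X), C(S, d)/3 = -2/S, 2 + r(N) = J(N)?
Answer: -49521/4070 ≈ -12.167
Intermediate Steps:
r(N) = -7 (r(N) = -2 - 5 = -7)
C(S, d) = -6/S (C(S, d) = 3*(-2/S) = -6/S)
h(X) = -21 + 18/X (h(X) = -3*(-6/X - 1*(-7)) = -3*(-6/X + 7) = -3*(7 - 6/X) = -21 + 18/X)
-461/(-407) + 399/h(-2) = -461/(-407) + 399/(-21 + 18/(-2)) = -461*(-1/407) + 399/(-21 + 18*(-½)) = 461/407 + 399/(-21 - 9) = 461/407 + 399/(-30) = 461/407 + 399*(-1/30) = 461/407 - 133/10 = -49521/4070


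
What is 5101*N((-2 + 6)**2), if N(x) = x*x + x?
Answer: 1387472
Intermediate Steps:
N(x) = x + x**2 (N(x) = x**2 + x = x + x**2)
5101*N((-2 + 6)**2) = 5101*((-2 + 6)**2*(1 + (-2 + 6)**2)) = 5101*(4**2*(1 + 4**2)) = 5101*(16*(1 + 16)) = 5101*(16*17) = 5101*272 = 1387472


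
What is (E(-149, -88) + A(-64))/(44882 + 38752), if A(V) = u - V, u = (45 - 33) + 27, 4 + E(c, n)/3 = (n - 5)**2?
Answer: 13019/41817 ≈ 0.31133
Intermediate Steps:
E(c, n) = -12 + 3*(-5 + n)**2 (E(c, n) = -12 + 3*(n - 5)**2 = -12 + 3*(-5 + n)**2)
u = 39 (u = 12 + 27 = 39)
A(V) = 39 - V
(E(-149, -88) + A(-64))/(44882 + 38752) = ((-12 + 3*(-5 - 88)**2) + (39 - 1*(-64)))/(44882 + 38752) = ((-12 + 3*(-93)**2) + (39 + 64))/83634 = ((-12 + 3*8649) + 103)*(1/83634) = ((-12 + 25947) + 103)*(1/83634) = (25935 + 103)*(1/83634) = 26038*(1/83634) = 13019/41817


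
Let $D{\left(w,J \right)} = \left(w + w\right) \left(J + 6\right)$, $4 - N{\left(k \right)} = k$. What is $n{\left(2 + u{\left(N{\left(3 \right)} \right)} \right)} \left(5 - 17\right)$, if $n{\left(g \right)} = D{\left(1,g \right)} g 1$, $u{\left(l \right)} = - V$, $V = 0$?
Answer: $-384$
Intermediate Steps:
$N{\left(k \right)} = 4 - k$
$u{\left(l \right)} = 0$ ($u{\left(l \right)} = \left(-1\right) 0 = 0$)
$D{\left(w,J \right)} = 2 w \left(6 + J\right)$
$n{\left(g \right)} = g \left(12 + 2 g\right)$ ($n{\left(g \right)} = 2 \cdot 1 \left(6 + g\right) g 1 = \left(12 + 2 g\right) g 1 = g \left(12 + 2 g\right) 1 = g \left(12 + 2 g\right)$)
$n{\left(2 + u{\left(N{\left(3 \right)} \right)} \right)} \left(5 - 17\right) = 2 \left(2 + 0\right) \left(6 + \left(2 + 0\right)\right) \left(5 - 17\right) = 2 \cdot 2 \left(6 + 2\right) \left(-12\right) = 2 \cdot 2 \cdot 8 \left(-12\right) = 32 \left(-12\right) = -384$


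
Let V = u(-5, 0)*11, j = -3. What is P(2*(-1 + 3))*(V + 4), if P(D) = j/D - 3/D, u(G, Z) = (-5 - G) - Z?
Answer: -6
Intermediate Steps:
u(G, Z) = -5 - G - Z
V = 0 (V = (-5 - 1*(-5) - 1*0)*11 = (-5 + 5 + 0)*11 = 0*11 = 0)
P(D) = -6/D (P(D) = -3/D - 3/D = -6/D)
P(2*(-1 + 3))*(V + 4) = (-6*1/(2*(-1 + 3)))*(0 + 4) = -6/(2*2)*4 = -6/4*4 = -6*¼*4 = -3/2*4 = -6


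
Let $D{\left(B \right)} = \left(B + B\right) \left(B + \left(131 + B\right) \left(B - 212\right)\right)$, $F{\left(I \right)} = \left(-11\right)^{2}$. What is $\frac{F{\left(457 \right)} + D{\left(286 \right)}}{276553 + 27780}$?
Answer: $\frac{17814489}{304333} \approx 58.536$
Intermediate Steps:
$F{\left(I \right)} = 121$
$D{\left(B \right)} = 2 B \left(B + \left(-212 + B\right) \left(131 + B\right)\right)$ ($D{\left(B \right)} = 2 B \left(B + \left(131 + B\right) \left(-212 + B\right)\right) = 2 B \left(B + \left(-212 + B\right) \left(131 + B\right)\right)$)
$\frac{F{\left(457 \right)} + D{\left(286 \right)}}{276553 + 27780} = \frac{121 + 2 \cdot 286 \left(-27772 + 286^{2} - 22880\right)}{276553 + 27780} = \frac{121 + 2 \cdot 286 \left(-27772 + 81796 - 22880\right)}{304333} = \left(121 + 2 \cdot 286 \cdot 31144\right) \frac{1}{304333} = \left(121 + 17814368\right) \frac{1}{304333} = 17814489 \cdot \frac{1}{304333} = \frac{17814489}{304333}$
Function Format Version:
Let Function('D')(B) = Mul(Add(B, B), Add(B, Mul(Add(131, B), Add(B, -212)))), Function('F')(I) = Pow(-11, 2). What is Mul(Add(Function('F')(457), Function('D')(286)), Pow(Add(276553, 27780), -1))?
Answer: Rational(17814489, 304333) ≈ 58.536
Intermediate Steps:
Function('F')(I) = 121
Function('D')(B) = Mul(2, B, Add(B, Mul(Add(-212, B), Add(131, B)))) (Function('D')(B) = Mul(Mul(2, B), Add(B, Mul(Add(131, B), Add(-212, B)))) = Mul(Mul(2, B), Add(B, Mul(Add(-212, B), Add(131, B)))) = Mul(2, B, Add(B, Mul(Add(-212, B), Add(131, B)))))
Mul(Add(Function('F')(457), Function('D')(286)), Pow(Add(276553, 27780), -1)) = Mul(Add(121, Mul(2, 286, Add(-27772, Pow(286, 2), Mul(-80, 286)))), Pow(Add(276553, 27780), -1)) = Mul(Add(121, Mul(2, 286, Add(-27772, 81796, -22880))), Pow(304333, -1)) = Mul(Add(121, Mul(2, 286, 31144)), Rational(1, 304333)) = Mul(Add(121, 17814368), Rational(1, 304333)) = Mul(17814489, Rational(1, 304333)) = Rational(17814489, 304333)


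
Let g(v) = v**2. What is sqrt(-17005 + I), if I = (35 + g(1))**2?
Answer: I*sqrt(15709) ≈ 125.34*I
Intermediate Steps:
I = 1296 (I = (35 + 1**2)**2 = (35 + 1)**2 = 36**2 = 1296)
sqrt(-17005 + I) = sqrt(-17005 + 1296) = sqrt(-15709) = I*sqrt(15709)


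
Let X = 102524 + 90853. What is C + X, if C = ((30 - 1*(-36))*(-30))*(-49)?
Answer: 290397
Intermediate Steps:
X = 193377
C = 97020 (C = ((30 + 36)*(-30))*(-49) = (66*(-30))*(-49) = -1980*(-49) = 97020)
C + X = 97020 + 193377 = 290397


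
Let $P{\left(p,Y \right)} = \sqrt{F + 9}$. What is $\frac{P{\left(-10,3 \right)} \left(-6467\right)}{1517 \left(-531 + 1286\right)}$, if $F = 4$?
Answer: $- \frac{6467 \sqrt{13}}{1145335} \approx -0.020358$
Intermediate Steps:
$P{\left(p,Y \right)} = \sqrt{13}$ ($P{\left(p,Y \right)} = \sqrt{4 + 9} = \sqrt{13}$)
$\frac{P{\left(-10,3 \right)} \left(-6467\right)}{1517 \left(-531 + 1286\right)} = \frac{\sqrt{13} \left(-6467\right)}{1517 \left(-531 + 1286\right)} = \frac{\left(-6467\right) \sqrt{13}}{1517 \cdot 755} = \frac{\left(-6467\right) \sqrt{13}}{1145335} = - 6467 \sqrt{13} \cdot \frac{1}{1145335} = - \frac{6467 \sqrt{13}}{1145335}$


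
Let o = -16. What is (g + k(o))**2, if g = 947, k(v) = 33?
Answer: 960400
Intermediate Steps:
(g + k(o))**2 = (947 + 33)**2 = 980**2 = 960400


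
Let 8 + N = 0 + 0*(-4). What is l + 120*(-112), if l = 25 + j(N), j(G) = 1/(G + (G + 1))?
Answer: -201226/15 ≈ -13415.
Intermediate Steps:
N = -8 (N = -8 + (0 + 0*(-4)) = -8 + (0 + 0) = -8 + 0 = -8)
j(G) = 1/(1 + 2*G) (j(G) = 1/(G + (1 + G)) = 1/(1 + 2*G))
l = 374/15 (l = 25 + 1/(1 + 2*(-8)) = 25 + 1/(1 - 16) = 25 + 1/(-15) = 25 - 1/15 = 374/15 ≈ 24.933)
l + 120*(-112) = 374/15 + 120*(-112) = 374/15 - 13440 = -201226/15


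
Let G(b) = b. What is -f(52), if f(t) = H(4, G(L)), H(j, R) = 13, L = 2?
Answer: -13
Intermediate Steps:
f(t) = 13
-f(52) = -1*13 = -13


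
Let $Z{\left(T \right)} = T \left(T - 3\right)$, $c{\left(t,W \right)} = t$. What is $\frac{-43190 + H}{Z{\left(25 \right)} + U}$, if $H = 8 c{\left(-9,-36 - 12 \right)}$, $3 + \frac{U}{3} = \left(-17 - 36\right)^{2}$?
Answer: $- \frac{21631}{4484} \approx -4.824$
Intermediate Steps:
$U = 8418$ ($U = -9 + 3 \left(-17 - 36\right)^{2} = -9 + 3 \left(-53\right)^{2} = -9 + 3 \cdot 2809 = -9 + 8427 = 8418$)
$Z{\left(T \right)} = T \left(-3 + T\right)$
$H = -72$ ($H = 8 \left(-9\right) = -72$)
$\frac{-43190 + H}{Z{\left(25 \right)} + U} = \frac{-43190 - 72}{25 \left(-3 + 25\right) + 8418} = - \frac{43262}{25 \cdot 22 + 8418} = - \frac{43262}{550 + 8418} = - \frac{43262}{8968} = \left(-43262\right) \frac{1}{8968} = - \frac{21631}{4484}$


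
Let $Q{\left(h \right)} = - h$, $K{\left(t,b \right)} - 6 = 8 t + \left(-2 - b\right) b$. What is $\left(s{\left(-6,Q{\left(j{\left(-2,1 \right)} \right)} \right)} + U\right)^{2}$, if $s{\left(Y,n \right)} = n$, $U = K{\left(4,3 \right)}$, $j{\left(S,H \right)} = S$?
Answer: $625$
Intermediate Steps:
$K{\left(t,b \right)} = 6 + 8 t + b \left(-2 - b\right)$ ($K{\left(t,b \right)} = 6 + \left(8 t + \left(-2 - b\right) b\right) = 6 + \left(8 t + b \left(-2 - b\right)\right) = 6 + 8 t + b \left(-2 - b\right)$)
$U = 23$ ($U = 6 - 3^{2} - 6 + 8 \cdot 4 = 6 - 9 - 6 + 32 = 23$)
$\left(s{\left(-6,Q{\left(j{\left(-2,1 \right)} \right)} \right)} + U\right)^{2} = \left(\left(-1\right) \left(-2\right) + 23\right)^{2} = \left(2 + 23\right)^{2} = 25^{2} = 625$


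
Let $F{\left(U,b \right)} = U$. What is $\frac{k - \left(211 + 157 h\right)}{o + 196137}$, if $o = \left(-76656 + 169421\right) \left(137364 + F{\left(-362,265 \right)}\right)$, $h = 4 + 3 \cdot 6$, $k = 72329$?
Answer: $\frac{68664}{12709186667} \approx 5.4027 \cdot 10^{-6}$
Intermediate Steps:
$h = 22$ ($h = 4 + 18 = 22$)
$o = 12708990530$ ($o = \left(-76656 + 169421\right) \left(137364 - 362\right) = 92765 \cdot 137002 = 12708990530$)
$\frac{k - \left(211 + 157 h\right)}{o + 196137} = \frac{72329 - 3665}{12708990530 + 196137} = \frac{72329 - 3665}{12709186667} = \left(72329 - 3665\right) \frac{1}{12709186667} = 68664 \cdot \frac{1}{12709186667} = \frac{68664}{12709186667}$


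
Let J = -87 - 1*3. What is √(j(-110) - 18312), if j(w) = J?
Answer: I*√18402 ≈ 135.65*I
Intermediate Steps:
J = -90 (J = -87 - 3 = -90)
j(w) = -90
√(j(-110) - 18312) = √(-90 - 18312) = √(-18402) = I*√18402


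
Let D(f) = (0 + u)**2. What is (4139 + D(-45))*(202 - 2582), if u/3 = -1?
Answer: -9872240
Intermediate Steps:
u = -3 (u = 3*(-1) = -3)
D(f) = 9 (D(f) = (0 - 3)**2 = (-3)**2 = 9)
(4139 + D(-45))*(202 - 2582) = (4139 + 9)*(202 - 2582) = 4148*(-2380) = -9872240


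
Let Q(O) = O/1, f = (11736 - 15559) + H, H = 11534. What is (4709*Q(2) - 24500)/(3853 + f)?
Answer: -7541/5782 ≈ -1.3042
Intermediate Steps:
f = 7711 (f = (11736 - 15559) + 11534 = -3823 + 11534 = 7711)
Q(O) = O (Q(O) = O*1 = O)
(4709*Q(2) - 24500)/(3853 + f) = (4709*2 - 24500)/(3853 + 7711) = (9418 - 24500)/11564 = -15082*1/11564 = -7541/5782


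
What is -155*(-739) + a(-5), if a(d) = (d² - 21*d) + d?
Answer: 114670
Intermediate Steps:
a(d) = d² - 20*d
-155*(-739) + a(-5) = -155*(-739) - 5*(-20 - 5) = 114545 - 5*(-25) = 114545 + 125 = 114670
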